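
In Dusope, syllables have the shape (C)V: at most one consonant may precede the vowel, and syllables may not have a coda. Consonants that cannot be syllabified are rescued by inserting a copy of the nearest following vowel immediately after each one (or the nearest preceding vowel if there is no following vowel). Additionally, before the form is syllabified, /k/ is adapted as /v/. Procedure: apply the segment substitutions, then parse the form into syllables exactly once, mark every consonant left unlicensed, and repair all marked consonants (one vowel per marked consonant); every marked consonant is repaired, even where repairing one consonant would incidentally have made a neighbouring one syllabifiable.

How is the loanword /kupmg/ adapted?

Substitution: /k/ → /v/, giving /vupmg/.
Under (C)V, the unsyllabifiable consonants are /p/, /m/, /g/ (no codas are permitted; onsets are limited to one consonant).
Each unlicensed consonant becomes the onset of a new syllable: /p/ → /pu/, /m/ → /mu/, /g/ → /gu/.

vupumugu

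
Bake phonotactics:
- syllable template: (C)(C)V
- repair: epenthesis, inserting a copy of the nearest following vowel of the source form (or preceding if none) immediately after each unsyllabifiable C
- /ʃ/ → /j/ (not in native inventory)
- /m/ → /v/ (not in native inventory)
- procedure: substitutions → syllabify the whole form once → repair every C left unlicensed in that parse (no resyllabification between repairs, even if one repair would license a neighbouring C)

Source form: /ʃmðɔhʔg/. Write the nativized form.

Substitution: /ʃ/ → /j/, /m/ → /v/, giving /jvðɔhʔg/.
Under (C)(C)V, the unsyllabifiable consonants are /j/, /h/, /ʔ/, /g/ (no codas are permitted; onsets may contain at most 2 consonants).
Epenthesis after each stranded consonant: /j/ → /jɔ/, /h/ → /hɔ/, /ʔ/ → /ʔɔ/, /g/ → /gɔ/.

jɔvðɔhɔʔɔgɔ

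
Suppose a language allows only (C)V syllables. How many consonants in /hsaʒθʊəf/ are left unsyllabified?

3

The consonants /h/, /ʒ/, /f/ cannot be parsed into a legal (C)V syllable (no codas are permitted; onsets are limited to one consonant).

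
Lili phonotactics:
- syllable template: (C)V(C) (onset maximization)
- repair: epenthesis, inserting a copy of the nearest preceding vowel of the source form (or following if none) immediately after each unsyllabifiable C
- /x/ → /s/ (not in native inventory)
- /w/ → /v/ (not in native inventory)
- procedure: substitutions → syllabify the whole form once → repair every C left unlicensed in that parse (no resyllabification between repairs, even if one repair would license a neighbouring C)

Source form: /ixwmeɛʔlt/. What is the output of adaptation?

isvimeɛʔlɛtɛ

Substitution: /x/ → /s/, /w/ → /v/, giving /isvmeɛʔlt/.
The consonants /v/, /l/, /t/ cannot be parsed into a legal (C)V(C) syllable (at most one coda consonant is licensed; onsets are limited to one consonant).
Each unlicensed consonant becomes the onset of a new syllable: /v/ → /vi/, /l/ → /lɛ/, /t/ → /tɛ/.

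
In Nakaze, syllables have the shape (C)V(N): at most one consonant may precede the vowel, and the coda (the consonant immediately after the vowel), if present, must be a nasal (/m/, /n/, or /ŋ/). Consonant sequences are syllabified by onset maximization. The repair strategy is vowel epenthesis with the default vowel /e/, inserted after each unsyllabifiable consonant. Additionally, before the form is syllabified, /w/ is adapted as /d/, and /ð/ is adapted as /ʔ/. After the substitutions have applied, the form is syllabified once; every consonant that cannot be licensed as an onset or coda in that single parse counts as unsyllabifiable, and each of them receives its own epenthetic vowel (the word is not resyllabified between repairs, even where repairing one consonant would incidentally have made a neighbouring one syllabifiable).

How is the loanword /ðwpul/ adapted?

Substitution: /ð/ → /ʔ/, /w/ → /d/, giving /ʔdpul/.
Under (C)V(N), the unsyllabifiable consonants are /ʔ/, /d/, /l/ (only a nasal (/m/, /n/, or /ŋ/) is licensed in coda position; onsets are limited to one consonant).
Epenthesis after each stranded consonant: /ʔ/ → /ʔe/, /d/ → /de/, /l/ → /le/.

ʔedepule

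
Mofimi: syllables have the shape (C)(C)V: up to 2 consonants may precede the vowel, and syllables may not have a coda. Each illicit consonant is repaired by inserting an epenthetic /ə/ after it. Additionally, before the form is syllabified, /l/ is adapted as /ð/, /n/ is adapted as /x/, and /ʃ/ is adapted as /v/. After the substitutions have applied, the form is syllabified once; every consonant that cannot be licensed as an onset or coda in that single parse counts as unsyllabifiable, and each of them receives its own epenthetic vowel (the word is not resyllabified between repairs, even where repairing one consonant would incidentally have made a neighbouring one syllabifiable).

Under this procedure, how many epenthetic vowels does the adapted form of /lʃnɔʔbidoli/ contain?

After substitution the input is /ðvxɔʔbidoði/.
The unsyllabifiable consonants are /ð/; each receives one epenthetic vowel.

1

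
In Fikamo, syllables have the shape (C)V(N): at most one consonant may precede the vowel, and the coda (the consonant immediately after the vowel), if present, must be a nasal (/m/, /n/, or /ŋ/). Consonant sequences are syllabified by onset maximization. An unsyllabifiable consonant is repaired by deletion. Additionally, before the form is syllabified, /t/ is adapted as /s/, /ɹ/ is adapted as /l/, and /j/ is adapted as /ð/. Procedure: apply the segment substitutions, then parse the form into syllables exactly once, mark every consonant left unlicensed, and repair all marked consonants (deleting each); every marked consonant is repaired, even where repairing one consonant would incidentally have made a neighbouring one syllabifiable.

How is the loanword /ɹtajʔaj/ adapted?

Substitution: /ɹ/ → /l/, /t/ → /s/, /j/ → /ð/, giving /lsaðʔað/.
Under (C)V(N), the unsyllabifiable consonants are /l/, /ð/, /ð/ (only a nasal (/m/, /n/, or /ŋ/) is licensed in coda position; onsets are limited to one consonant).
Each unlicensed consonant is deleted: /l/, /ð/, /ð/.

saʔa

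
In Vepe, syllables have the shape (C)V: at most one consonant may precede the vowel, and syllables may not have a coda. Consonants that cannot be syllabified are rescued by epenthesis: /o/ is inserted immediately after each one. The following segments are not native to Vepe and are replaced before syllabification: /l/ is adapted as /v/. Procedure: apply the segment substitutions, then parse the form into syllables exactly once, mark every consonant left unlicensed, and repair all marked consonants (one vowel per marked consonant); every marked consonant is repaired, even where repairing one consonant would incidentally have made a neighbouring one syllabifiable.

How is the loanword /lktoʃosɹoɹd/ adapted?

Substitution: /l/ → /v/, giving /vktoʃosɹoɹd/.
The consonants /v/, /k/, /s/, /ɹ/, /d/ cannot be parsed into a legal (C)V syllable (no codas are permitted; onsets are limited to one consonant).
Each unlicensed consonant becomes the onset of a new syllable: /v/ → /vo/, /k/ → /ko/, /s/ → /so/, /ɹ/ → /ɹo/, /d/ → /do/.

vokotoʃosoɹoɹodo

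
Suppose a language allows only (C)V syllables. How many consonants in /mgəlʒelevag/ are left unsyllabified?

The consonants /m/, /l/, /g/ cannot be parsed into a legal (C)V syllable (no codas are permitted; onsets are limited to one consonant).

3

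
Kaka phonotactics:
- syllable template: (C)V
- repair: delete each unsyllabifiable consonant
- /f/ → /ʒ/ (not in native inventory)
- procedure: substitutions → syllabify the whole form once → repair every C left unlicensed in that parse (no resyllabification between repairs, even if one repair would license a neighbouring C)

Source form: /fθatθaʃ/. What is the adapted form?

θaθa

Substitution: /f/ → /ʒ/, giving /ʒθatθaʃ/.
The consonants /ʒ/, /t/, /ʃ/ cannot be parsed into a legal (C)V syllable (no codas are permitted; onsets are limited to one consonant).
Deletion applies to /ʒ/, /t/, /ʃ/.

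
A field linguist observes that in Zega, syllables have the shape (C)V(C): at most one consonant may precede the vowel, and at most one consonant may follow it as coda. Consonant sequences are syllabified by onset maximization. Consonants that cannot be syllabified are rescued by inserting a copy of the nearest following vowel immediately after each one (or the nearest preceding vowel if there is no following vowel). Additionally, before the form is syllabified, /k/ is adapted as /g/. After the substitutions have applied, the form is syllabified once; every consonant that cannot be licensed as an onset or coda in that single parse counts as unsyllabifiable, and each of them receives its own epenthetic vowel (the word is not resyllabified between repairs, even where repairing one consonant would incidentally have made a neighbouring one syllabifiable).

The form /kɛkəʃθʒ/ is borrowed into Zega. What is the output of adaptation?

Substitution: /k/ → /g/, giving /gɛgəʃθʒ/.
Syllabifying with onset maximization leaves /θ/, /ʒ/ stranded (at most one coda consonant is licensed; onsets are limited to one consonant).
Inserting the epenthetic vowel yields /θ/ → /θə/, /ʒ/ → /ʒə/.

gɛgəʃθəʒə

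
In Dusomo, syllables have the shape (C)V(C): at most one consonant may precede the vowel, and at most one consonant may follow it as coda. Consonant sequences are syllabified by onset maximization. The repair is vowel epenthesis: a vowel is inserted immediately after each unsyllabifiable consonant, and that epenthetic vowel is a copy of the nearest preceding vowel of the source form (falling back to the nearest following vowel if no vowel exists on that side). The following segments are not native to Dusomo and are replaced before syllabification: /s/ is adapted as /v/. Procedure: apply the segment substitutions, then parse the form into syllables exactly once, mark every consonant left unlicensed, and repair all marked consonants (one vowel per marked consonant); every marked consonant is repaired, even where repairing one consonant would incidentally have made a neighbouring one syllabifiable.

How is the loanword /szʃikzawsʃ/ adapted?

Substitution: /s/ → /v/, giving /vzʃikzawvʃ/.
Under (C)V(C), the unsyllabifiable consonants are /v/, /z/, /v/, /ʃ/ (at most one coda consonant is licensed; onsets are limited to one consonant).
Epenthesis after each stranded consonant: /v/ → /vi/, /z/ → /zi/, /v/ → /va/, /ʃ/ → /ʃa/.

viziʃikzawvaʃa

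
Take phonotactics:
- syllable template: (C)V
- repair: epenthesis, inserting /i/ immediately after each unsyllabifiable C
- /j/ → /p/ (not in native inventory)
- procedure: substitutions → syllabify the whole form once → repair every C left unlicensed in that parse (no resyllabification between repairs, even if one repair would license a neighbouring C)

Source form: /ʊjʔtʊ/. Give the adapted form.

Substitution: /j/ → /p/, giving /ʊpʔtʊ/.
Syllabifying with onset maximization leaves /p/, /ʔ/ stranded (no codas are permitted; onsets are limited to one consonant).
Epenthesis after each stranded consonant: /p/ → /pi/, /ʔ/ → /ʔi/.

ʊpiʔitʊ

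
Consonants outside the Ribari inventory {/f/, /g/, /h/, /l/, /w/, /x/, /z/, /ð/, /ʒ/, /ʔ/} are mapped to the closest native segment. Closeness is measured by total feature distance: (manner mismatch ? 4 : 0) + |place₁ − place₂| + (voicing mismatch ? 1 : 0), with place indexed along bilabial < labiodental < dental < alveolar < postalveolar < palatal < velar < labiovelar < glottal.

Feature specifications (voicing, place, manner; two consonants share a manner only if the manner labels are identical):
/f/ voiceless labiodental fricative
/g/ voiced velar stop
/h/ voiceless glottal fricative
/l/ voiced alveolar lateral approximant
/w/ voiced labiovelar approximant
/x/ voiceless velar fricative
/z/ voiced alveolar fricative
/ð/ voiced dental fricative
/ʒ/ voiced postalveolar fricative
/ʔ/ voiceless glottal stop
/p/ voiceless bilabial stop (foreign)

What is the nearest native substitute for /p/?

f

/f/ is closest: manner differs (stop→fricative, +4), place distance 1 (bilabial→labiodental), same voicing; total 5. Next closest is /g/ at distance 7.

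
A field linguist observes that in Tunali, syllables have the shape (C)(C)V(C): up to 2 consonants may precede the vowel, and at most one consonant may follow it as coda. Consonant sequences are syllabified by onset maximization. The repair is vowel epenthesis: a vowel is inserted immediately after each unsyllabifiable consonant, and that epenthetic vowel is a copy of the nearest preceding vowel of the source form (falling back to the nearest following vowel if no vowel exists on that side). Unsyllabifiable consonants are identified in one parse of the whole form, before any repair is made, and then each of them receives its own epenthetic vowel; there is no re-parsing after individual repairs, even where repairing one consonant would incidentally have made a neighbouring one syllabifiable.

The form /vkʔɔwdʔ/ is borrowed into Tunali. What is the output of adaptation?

vɔkʔɔwdɔʔɔ

Syllabifying with onset maximization leaves /v/, /d/, /ʔ/ stranded (at most one coda consonant is licensed; onsets may contain at most 2 consonants).
Inserting the epenthetic vowel yields /v/ → /vɔ/, /d/ → /dɔ/, /ʔ/ → /ʔɔ/.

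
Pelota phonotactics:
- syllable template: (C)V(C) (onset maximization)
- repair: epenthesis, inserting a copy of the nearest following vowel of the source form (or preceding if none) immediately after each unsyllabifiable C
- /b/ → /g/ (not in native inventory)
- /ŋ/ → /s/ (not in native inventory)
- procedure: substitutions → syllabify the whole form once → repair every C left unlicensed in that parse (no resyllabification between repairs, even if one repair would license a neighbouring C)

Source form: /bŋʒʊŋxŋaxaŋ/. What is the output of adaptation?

Substitution: /b/ → /g/, /ŋ/ → /s/, giving /gsʒʊsxsaxas/.
The consonants /g/, /s/, /x/ cannot be parsed into a legal (C)V(C) syllable (at most one coda consonant is licensed; onsets are limited to one consonant).
Each unlicensed consonant becomes the onset of a new syllable: /g/ → /gʊ/, /s/ → /sʊ/, /x/ → /xa/.

gʊsʊʒʊsxasaxas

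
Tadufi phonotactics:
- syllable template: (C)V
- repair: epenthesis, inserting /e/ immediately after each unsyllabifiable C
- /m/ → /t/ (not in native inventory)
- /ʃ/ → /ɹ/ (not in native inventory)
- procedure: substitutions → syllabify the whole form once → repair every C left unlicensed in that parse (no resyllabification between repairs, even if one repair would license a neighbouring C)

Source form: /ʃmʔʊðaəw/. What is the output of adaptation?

Substitution: /ʃ/ → /ɹ/, /m/ → /t/, giving /ɹtʔʊðaəw/.
The consonants /ɹ/, /t/, /w/ cannot be parsed into a legal (C)V syllable (no codas are permitted; onsets are limited to one consonant).
Inserting the epenthetic vowel yields /ɹ/ → /ɹe/, /t/ → /te/, /w/ → /we/.

ɹeteʔʊðaəwe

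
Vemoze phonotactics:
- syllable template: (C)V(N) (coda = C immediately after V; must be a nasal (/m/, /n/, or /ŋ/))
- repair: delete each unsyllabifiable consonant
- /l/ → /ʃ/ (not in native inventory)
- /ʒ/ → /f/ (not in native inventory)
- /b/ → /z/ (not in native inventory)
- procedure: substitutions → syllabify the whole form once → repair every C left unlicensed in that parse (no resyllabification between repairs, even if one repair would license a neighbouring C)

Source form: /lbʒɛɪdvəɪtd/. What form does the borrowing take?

fɛɪvəɪ

Substitution: /l/ → /ʃ/, /b/ → /z/, /ʒ/ → /f/, giving /ʃzfɛɪdvəɪtd/.
The consonants /ʃ/, /z/, /d/, /t/, /d/ cannot be parsed into a legal (C)V(N) syllable (only a nasal (/m/, /n/, or /ŋ/) is licensed in coda position; onsets are limited to one consonant).
Deletion applies to /ʃ/, /z/, /d/, /t/, /d/.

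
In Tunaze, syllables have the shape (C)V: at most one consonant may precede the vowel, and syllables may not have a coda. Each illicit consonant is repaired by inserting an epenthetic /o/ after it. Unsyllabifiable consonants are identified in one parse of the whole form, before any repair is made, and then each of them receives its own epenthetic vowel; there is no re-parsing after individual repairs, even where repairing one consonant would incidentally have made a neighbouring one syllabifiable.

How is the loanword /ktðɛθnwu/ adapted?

Syllabifying with onset maximization leaves /k/, /t/, /θ/, /n/ stranded (no codas are permitted; onsets are limited to one consonant).
Each unlicensed consonant becomes the onset of a new syllable: /k/ → /ko/, /t/ → /to/, /θ/ → /θo/, /n/ → /no/.

kotoðɛθonowu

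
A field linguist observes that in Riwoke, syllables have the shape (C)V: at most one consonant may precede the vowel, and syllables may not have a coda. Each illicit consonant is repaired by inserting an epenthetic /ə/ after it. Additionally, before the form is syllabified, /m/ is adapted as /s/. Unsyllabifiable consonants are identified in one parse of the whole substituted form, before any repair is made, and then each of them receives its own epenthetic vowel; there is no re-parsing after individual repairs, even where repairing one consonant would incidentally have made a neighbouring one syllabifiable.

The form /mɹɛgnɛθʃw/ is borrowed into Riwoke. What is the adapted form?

səɹɛgənɛθəʃəwə

Substitution: /m/ → /s/, giving /sɹɛgnɛθʃw/.
Under (C)V, the unsyllabifiable consonants are /s/, /g/, /θ/, /ʃ/, /w/ (no codas are permitted; onsets are limited to one consonant).
Epenthesis after each stranded consonant: /s/ → /sə/, /g/ → /gə/, /θ/ → /θə/, /ʃ/ → /ʃə/, /w/ → /wə/.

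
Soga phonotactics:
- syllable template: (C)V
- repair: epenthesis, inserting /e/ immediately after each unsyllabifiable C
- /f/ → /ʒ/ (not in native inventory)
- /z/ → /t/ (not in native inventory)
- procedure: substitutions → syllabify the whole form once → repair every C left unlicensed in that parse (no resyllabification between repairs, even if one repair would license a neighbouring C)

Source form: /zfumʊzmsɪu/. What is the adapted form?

teʒumʊtemesɪu

Substitution: /z/ → /t/, /f/ → /ʒ/, giving /tʒumʊtmsɪu/.
The consonants /t/, /t/, /m/ cannot be parsed into a legal (C)V syllable (no codas are permitted; onsets are limited to one consonant).
Epenthesis after each stranded consonant: /t/ → /te/, /t/ → /te/, /m/ → /me/.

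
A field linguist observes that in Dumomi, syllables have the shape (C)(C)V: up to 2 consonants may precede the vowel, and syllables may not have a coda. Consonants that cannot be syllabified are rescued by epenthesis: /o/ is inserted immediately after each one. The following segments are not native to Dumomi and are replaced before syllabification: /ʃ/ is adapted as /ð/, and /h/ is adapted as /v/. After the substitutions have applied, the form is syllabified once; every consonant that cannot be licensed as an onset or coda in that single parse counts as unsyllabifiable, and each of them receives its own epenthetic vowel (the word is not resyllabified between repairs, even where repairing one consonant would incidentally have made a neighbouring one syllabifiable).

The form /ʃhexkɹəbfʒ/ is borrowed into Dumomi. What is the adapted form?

Substitution: /ʃ/ → /ð/, /h/ → /v/, giving /ðvexkɹəbfʒ/.
Syllabifying with onset maximization leaves /x/, /b/, /f/, /ʒ/ stranded (no codas are permitted; onsets may contain at most 2 consonants).
Inserting the epenthetic vowel yields /x/ → /xo/, /b/ → /bo/, /f/ → /fo/, /ʒ/ → /ʒo/.

ðvexokɹəbofoʒo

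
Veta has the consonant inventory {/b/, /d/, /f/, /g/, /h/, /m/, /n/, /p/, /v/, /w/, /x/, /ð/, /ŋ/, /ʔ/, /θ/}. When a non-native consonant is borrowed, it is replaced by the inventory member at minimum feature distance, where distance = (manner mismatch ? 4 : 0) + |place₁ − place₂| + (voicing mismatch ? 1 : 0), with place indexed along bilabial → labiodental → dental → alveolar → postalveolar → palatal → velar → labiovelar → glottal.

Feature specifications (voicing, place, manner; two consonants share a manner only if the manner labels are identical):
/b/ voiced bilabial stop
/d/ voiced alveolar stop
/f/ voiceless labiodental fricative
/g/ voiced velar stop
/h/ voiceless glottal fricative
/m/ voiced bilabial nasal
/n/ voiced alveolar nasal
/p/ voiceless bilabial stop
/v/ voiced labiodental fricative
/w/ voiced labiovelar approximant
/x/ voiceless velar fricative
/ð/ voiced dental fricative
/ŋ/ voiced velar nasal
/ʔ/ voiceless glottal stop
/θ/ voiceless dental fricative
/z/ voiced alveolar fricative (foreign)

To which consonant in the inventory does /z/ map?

ð

/ð/ is closest: same manner (fricative), place distance 1 (alveolar→dental), same voicing; total 1. Next closest is /v/ at distance 2.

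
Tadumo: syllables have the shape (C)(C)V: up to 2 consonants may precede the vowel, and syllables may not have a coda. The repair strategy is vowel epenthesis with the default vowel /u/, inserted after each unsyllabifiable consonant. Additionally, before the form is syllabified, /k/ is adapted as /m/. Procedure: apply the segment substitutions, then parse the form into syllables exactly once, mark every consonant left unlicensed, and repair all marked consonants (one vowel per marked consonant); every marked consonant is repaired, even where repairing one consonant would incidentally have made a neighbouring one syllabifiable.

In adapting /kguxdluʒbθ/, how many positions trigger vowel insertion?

4

After substitution the input is /mguxdluʒbθ/.
The unsyllabifiable consonants are /x/, /ʒ/, /b/, /θ/; each receives one epenthetic vowel.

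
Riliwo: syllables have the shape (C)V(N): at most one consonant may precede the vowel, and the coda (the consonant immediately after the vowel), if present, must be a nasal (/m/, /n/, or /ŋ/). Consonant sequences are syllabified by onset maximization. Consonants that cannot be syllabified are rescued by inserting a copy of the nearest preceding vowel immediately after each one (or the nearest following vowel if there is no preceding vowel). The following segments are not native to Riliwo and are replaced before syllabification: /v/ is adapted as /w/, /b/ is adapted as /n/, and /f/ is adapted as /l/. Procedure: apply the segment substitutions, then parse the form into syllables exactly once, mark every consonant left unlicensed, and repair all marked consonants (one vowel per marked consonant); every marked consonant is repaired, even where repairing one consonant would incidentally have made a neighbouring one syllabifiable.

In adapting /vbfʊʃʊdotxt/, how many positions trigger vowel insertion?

5

After substitution the input is /wnlʊʃʊdotxt/.
The unsyllabifiable consonants are /w/, /n/, /t/, /x/, /t/; each receives one epenthetic vowel.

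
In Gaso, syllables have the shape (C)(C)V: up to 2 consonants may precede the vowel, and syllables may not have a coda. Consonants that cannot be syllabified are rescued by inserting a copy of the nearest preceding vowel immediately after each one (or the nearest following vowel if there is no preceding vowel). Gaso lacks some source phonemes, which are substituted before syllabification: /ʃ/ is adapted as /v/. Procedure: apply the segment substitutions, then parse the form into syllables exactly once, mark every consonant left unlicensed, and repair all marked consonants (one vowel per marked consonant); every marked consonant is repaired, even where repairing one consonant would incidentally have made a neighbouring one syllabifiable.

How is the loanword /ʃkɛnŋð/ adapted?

vkɛnɛŋɛðɛ

Substitution: /ʃ/ → /v/, giving /vkɛnŋð/.
The consonants /n/, /ŋ/, /ð/ cannot be parsed into a legal (C)(C)V syllable (no codas are permitted; onsets may contain at most 2 consonants).
Inserting the epenthetic vowel yields /n/ → /nɛ/, /ŋ/ → /ŋɛ/, /ð/ → /ðɛ/.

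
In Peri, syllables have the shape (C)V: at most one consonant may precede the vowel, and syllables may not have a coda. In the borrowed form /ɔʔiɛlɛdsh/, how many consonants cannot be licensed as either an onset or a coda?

The consonants /d/, /s/, /h/ cannot be parsed into a legal (C)V syllable (no codas are permitted; onsets are limited to one consonant).

3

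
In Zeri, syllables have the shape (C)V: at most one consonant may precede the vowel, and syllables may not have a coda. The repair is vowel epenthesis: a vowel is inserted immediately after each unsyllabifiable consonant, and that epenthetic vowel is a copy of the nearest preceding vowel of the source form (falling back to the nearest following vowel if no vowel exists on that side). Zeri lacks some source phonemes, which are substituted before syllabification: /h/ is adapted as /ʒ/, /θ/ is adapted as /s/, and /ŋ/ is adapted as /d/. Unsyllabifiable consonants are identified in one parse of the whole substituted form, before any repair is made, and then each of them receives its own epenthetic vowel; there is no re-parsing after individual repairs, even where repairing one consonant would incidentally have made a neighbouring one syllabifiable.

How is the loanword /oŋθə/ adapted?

Substitution: /ŋ/ → /d/, /θ/ → /s/, giving /odsə/.
The consonants /d/ cannot be parsed into a legal (C)V syllable (no codas are permitted; onsets are limited to one consonant).
Each unlicensed consonant becomes the onset of a new syllable: /d/ → /do/.

odosə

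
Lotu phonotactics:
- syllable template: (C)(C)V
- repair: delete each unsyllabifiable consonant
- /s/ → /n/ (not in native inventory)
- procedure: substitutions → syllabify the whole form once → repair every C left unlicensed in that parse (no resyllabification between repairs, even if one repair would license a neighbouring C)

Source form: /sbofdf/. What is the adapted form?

nbo

Substitution: /s/ → /n/, giving /nbofdf/.
The consonants /f/, /d/, /f/ cannot be parsed into a legal (C)(C)V syllable (no codas are permitted; onsets may contain at most 2 consonants).
Deletion applies to /f/, /d/, /f/.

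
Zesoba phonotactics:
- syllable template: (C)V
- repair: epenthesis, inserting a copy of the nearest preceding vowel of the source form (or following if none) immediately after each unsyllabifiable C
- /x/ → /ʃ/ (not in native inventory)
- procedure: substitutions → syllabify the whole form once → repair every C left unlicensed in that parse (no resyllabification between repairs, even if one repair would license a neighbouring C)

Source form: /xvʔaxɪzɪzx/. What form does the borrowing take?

ʃavaʔaʃɪzɪzɪʃɪ

Substitution: /x/ → /ʃ/, giving /ʃvʔaʃɪzɪzʃ/.
Under (C)V, the unsyllabifiable consonants are /ʃ/, /v/, /z/, /ʃ/ (no codas are permitted; onsets are limited to one consonant).
Epenthesis after each stranded consonant: /ʃ/ → /ʃa/, /v/ → /va/, /z/ → /zɪ/, /ʃ/ → /ʃɪ/.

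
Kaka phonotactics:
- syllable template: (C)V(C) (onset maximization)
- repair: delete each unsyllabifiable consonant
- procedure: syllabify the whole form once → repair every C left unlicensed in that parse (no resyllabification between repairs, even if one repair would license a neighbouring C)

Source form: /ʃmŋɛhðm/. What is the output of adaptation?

ŋɛh

The consonants /ʃ/, /m/, /ð/, /m/ cannot be parsed into a legal (C)V(C) syllable (at most one coda consonant is licensed; onsets are limited to one consonant).
Deletion applies to /ʃ/, /m/, /ð/, /m/.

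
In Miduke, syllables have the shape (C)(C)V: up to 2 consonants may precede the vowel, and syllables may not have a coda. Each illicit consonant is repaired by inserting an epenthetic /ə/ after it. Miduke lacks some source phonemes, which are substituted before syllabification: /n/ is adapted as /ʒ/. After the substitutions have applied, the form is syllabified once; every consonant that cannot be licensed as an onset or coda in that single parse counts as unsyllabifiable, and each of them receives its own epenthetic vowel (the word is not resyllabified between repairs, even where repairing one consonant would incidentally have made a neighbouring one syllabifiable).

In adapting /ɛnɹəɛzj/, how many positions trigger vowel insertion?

After substitution the input is /ɛʒɹəɛzj/.
The unsyllabifiable consonants are /z/, /j/; each receives one epenthetic vowel.

2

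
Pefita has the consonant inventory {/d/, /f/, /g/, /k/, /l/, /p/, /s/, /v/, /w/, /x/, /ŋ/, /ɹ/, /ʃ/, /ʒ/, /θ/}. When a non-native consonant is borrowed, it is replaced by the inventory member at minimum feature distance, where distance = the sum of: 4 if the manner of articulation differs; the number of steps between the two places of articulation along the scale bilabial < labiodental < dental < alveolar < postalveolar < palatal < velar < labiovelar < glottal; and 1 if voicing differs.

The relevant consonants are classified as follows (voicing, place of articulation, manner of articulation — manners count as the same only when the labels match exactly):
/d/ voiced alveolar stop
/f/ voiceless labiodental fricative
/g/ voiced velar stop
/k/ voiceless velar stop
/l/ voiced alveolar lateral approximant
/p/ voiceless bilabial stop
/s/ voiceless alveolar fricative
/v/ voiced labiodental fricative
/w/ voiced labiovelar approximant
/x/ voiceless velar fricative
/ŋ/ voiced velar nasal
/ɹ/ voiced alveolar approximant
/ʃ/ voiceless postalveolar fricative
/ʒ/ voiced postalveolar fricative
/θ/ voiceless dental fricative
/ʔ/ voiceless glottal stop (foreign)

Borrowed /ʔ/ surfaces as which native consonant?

k

/k/ is closest: same manner (stop), place distance 2 (glottal→velar), same voicing; total 2. Next closest is /g/ at distance 3.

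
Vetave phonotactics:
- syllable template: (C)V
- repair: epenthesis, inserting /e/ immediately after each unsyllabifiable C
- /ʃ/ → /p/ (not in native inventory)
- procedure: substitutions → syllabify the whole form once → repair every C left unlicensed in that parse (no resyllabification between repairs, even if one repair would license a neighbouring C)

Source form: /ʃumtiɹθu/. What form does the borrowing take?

pumetiɹeθu

Substitution: /ʃ/ → /p/, giving /pumtiɹθu/.
The consonants /m/, /ɹ/ cannot be parsed into a legal (C)V syllable (no codas are permitted; onsets are limited to one consonant).
Epenthesis after each stranded consonant: /m/ → /me/, /ɹ/ → /ɹe/.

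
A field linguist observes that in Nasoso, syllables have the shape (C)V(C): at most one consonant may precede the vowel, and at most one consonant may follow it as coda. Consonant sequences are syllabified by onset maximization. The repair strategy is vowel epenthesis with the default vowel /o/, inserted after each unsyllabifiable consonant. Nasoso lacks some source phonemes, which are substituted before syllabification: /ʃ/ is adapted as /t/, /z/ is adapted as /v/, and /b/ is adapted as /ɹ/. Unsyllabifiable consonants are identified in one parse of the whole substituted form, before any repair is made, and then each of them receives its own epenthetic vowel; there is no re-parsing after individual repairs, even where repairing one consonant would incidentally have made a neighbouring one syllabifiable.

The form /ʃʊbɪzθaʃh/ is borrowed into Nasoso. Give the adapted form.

Substitution: /ʃ/ → /t/, /b/ → /ɹ/, /z/ → /v/, giving /tʊɹɪvθath/.
Under (C)V(C), the unsyllabifiable consonants are /h/ (at most one coda consonant is licensed; onsets are limited to one consonant).
Epenthesis after each stranded consonant: /h/ → /ho/.

tʊɹɪvθatho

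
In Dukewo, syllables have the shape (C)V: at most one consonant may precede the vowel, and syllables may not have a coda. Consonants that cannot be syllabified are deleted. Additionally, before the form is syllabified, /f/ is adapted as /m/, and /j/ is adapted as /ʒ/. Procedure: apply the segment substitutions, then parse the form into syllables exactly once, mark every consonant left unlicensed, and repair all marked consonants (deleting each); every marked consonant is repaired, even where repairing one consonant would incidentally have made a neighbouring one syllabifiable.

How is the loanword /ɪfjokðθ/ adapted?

ɪʒo

Substitution: /f/ → /m/, /j/ → /ʒ/, giving /ɪmʒokðθ/.
The consonants /m/, /k/, /ð/, /θ/ cannot be parsed into a legal (C)V syllable (no codas are permitted; onsets are limited to one consonant).
Deleting the stranded consonants removes /m/, /k/, /ð/, /θ/.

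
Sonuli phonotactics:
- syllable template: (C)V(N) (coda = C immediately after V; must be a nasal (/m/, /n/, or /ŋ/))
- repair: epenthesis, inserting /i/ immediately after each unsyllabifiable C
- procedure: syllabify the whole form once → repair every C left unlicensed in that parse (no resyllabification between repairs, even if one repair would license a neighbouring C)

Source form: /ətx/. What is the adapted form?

ətixi

The consonants /t/, /x/ cannot be parsed into a legal (C)V(N) syllable (only a nasal (/m/, /n/, or /ŋ/) is licensed in coda position; onsets are limited to one consonant).
Each unlicensed consonant becomes the onset of a new syllable: /t/ → /ti/, /x/ → /xi/.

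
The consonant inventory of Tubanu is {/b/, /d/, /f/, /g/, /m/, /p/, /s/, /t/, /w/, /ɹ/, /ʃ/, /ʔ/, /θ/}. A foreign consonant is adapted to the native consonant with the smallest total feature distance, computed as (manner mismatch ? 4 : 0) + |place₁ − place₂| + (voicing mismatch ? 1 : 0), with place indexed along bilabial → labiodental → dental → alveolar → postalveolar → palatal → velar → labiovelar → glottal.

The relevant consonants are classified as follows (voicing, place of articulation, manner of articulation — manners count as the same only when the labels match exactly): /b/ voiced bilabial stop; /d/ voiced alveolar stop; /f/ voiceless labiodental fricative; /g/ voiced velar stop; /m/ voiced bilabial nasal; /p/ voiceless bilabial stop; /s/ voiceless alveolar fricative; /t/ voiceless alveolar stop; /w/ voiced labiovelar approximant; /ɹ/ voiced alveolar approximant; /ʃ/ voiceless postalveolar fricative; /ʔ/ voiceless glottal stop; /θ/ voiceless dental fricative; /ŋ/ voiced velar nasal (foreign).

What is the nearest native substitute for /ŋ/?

/g/ is closest: manner differs (nasal→stop, +4), place distance 0 (velar→velar), same voicing; total 4. Next closest is /w/ at distance 5.

g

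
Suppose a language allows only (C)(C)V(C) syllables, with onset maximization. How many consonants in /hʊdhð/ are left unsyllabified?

Syllabifying with onset maximization leaves /h/, /ð/ stranded (at most one coda consonant is licensed; onsets may contain at most 2 consonants).

2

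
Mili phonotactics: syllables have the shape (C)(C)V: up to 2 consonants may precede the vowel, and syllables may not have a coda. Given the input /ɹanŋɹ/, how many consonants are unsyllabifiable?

3

Syllabifying with onset maximization leaves /n/, /ŋ/, /ɹ/ stranded (no codas are permitted; onsets may contain at most 2 consonants).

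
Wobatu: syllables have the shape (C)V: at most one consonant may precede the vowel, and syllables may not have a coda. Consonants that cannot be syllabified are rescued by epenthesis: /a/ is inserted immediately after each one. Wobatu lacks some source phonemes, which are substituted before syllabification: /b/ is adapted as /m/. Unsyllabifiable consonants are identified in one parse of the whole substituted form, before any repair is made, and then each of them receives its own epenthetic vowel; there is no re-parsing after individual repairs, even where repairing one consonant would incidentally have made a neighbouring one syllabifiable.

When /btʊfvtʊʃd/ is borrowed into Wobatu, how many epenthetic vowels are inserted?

5

After substitution the input is /mtʊfvtʊʃd/.
The unsyllabifiable consonants are /m/, /f/, /v/, /ʃ/, /d/; each receives one epenthetic vowel.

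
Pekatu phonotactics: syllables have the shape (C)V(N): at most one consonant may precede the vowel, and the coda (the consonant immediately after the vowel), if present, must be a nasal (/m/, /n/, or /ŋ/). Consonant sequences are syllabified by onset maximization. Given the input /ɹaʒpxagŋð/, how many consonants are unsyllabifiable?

5

The consonants /ʒ/, /p/, /g/, /ŋ/, /ð/ cannot be parsed into a legal (C)V(N) syllable (only a nasal (/m/, /n/, or /ŋ/) is licensed in coda position; onsets are limited to one consonant).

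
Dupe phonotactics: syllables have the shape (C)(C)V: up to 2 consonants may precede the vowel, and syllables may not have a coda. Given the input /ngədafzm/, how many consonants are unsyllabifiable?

3

Syllabifying with onset maximization leaves /f/, /z/, /m/ stranded (no codas are permitted; onsets may contain at most 2 consonants).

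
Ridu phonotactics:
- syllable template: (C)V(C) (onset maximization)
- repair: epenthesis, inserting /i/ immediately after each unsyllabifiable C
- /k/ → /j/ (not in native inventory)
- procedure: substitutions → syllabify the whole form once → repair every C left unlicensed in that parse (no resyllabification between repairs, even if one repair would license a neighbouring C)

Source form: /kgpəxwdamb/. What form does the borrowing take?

Substitution: /k/ → /j/, giving /jgpəxwdamb/.
Under (C)V(C), the unsyllabifiable consonants are /j/, /g/, /w/, /b/ (at most one coda consonant is licensed; onsets are limited to one consonant).
Inserting the epenthetic vowel yields /j/ → /ji/, /g/ → /gi/, /w/ → /wi/, /b/ → /bi/.

jigipəxwidambi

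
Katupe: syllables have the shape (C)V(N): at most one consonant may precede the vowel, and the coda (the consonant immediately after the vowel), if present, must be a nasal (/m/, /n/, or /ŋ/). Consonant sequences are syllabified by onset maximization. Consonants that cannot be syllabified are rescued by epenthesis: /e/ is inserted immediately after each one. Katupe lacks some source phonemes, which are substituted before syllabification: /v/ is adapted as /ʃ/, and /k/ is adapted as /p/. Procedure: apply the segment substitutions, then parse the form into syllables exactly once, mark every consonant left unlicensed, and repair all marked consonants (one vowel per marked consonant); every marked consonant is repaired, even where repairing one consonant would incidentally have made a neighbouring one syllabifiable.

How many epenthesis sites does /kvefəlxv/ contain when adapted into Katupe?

After substitution the input is /pʃefəlxʃ/.
The unsyllabifiable consonants are /p/, /l/, /x/, /ʃ/; each receives one epenthetic vowel.

4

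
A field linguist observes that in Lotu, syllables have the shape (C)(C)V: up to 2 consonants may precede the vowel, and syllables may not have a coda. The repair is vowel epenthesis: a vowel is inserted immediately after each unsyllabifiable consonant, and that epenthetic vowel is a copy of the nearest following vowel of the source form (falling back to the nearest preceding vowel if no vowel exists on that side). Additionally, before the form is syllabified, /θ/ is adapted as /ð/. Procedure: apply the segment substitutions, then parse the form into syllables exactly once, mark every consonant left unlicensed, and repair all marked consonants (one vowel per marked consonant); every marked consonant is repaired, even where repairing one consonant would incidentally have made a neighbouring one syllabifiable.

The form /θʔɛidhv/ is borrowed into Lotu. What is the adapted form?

ðʔɛidihivi

Substitution: /θ/ → /ð/, giving /ðʔɛidhv/.
Under (C)(C)V, the unsyllabifiable consonants are /d/, /h/, /v/ (no codas are permitted; onsets may contain at most 2 consonants).
Inserting the epenthetic vowel yields /d/ → /di/, /h/ → /hi/, /v/ → /vi/.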